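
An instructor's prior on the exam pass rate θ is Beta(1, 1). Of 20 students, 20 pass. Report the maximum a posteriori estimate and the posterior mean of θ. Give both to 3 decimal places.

MAP = 1.000; posterior mean = 0.955

Posterior: Beta(1+20, 1+0) = Beta(21, 1).
Since β = 1 ≤ 1 and α > 1, the Beta density is monotone increasing on [0,1]; the mode is at 1.
Mean = 21/(21+1) = 0.955.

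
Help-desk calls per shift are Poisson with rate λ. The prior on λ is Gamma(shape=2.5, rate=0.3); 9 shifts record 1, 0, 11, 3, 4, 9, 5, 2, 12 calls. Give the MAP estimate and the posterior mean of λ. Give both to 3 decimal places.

MAP = 5.215, posterior mean = 5.323

Σ counts = 47. Posterior: Gamma(shape = 2.5+47 = 49.5, rate = 0.3+9 = 9.3).
Mode = (α−1)/β = 48.5/9.3 = 5.215.
Mean = α/β = 49.5/9.3 = 5.323.
The posterior is right-skewed, so the mean exceeds the mode.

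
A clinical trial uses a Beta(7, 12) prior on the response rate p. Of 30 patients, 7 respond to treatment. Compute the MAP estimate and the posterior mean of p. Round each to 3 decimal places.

MAP: 0.277. Posterior mean: 0.286.

Posterior: Beta(7+7, 12+23) = Beta(14, 35).
Mode = (14−1)/(14+35−2) = 13/47 = 0.277.
Mean = 14/(14+35) = 14/49 = 0.286.
The mean is pulled above the mode by the posterior's right skew.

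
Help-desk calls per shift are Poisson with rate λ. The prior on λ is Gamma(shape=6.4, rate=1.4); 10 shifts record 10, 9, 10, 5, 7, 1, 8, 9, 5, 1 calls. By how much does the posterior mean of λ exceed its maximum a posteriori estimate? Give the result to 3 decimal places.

Σ counts = 65. Posterior: Gamma(shape = 6.4+65 = 71.4, rate = 1.4+10 = 11.4).
Mode = (α−1)/β = 70.4/11.4 = 6.175.
Mean = α/β = 71.4/11.4 = 6.263.
Difference = 6.263 − 6.175 = 0.088.
The mean is pulled above the mode by the posterior's right skew.

0.088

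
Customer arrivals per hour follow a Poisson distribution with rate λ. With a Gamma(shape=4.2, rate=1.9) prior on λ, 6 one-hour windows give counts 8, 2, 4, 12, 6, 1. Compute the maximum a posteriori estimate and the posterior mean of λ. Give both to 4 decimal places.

Σ counts = 33. Posterior: Gamma(shape = 4.2+33 = 37.2, rate = 1.9+6 = 7.9).
Mode = (α−1)/β = 36.2/7.9 = 4.5823.
Mean = α/β = 37.2/7.9 = 4.7089.
The mean is pulled above the mode by the posterior's right skew.

MAP: 4.5823. Posterior mean: 4.7089.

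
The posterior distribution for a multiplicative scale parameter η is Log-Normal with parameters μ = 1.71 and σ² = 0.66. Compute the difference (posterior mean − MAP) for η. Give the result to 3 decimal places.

4.833

Mode = exp(μ − σ²) = exp(1.05) = 2.858.
Mean = exp(μ + σ²/2) = exp(2.040) = 7.691.
Difference = 7.691 − 2.858 = 4.833.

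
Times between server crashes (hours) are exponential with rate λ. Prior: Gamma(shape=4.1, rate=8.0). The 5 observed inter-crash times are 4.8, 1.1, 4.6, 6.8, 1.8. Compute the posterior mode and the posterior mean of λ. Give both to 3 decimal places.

Σ times = 19.1. Posterior: Gamma(shape = 4.1+5 = 9.1, rate = 8.0+19.1 = 27.1).
Mode = (α−1)/β = 8.1/27.1 = 0.299.
Mean = α/β = 9.1/27.1 = 0.336.
Right-skewed posterior ⇒ mode < mean.

MAP = 0.299; posterior mean = 0.336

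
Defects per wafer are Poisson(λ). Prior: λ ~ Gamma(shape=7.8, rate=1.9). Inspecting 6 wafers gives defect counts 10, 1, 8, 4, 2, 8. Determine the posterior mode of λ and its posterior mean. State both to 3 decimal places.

Σ counts = 33. Posterior: Gamma(shape = 7.8+33 = 40.8, rate = 1.9+6 = 7.9).
Mode = (α−1)/β = 39.8/7.9 = 5.038.
Mean = α/β = 40.8/7.9 = 5.165.

posterior mode = 5.038, posterior mean = 5.165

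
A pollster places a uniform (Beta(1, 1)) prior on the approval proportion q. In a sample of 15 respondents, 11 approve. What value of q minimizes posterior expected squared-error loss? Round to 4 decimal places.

0.7059

Posterior: Beta(1+11, 1+4) = Beta(12, 5).
Mode = (12−1)/(12+5−2) = 11/15 = 0.7333.
With a flat prior the MAP equals the MLE, 11/15.
Mean = 12/(12+5) = 12/17 = 0.7059.
Squared-error loss ⇒ the optimal estimator is the posterior mean.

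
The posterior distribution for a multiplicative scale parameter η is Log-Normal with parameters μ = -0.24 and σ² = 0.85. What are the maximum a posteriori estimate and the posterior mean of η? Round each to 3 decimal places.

η_MAP = 0.336, E[η|data] = 1.203

Mode = exp(μ − σ²) = exp(-1.09) = 0.336.
Mean = exp(μ + σ²/2) = exp(0.185) = 1.203.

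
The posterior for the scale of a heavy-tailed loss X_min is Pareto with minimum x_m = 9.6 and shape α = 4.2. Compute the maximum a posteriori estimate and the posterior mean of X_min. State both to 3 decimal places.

X_min_MAP = 9.600, E[X_min|data] = 12.600

The Pareto density is strictly decreasing on [x_m, ∞), so the mode is x_m = 9.600.
Mean = α·x_m/(α−1) = 4.2·9.6/3.2 = 12.600.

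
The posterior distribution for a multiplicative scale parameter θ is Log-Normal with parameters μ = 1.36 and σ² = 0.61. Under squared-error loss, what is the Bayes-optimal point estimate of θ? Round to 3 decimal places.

5.286

Mode = exp(μ − σ²) = exp(0.75) = 2.117.
Mean = exp(μ + σ²/2) = exp(1.665) = 5.286.
Squared-error loss ⇒ the optimal estimator is the posterior mean.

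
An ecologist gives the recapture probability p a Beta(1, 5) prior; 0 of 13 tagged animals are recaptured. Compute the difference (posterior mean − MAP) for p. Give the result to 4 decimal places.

Posterior: Beta(1+0, 5+13) = Beta(1, 18).
Since α = 1 ≤ 1 and β > 1, the Beta density is monotone decreasing on [0,1]; the mode is at 0.
Mean = 1/(1+18) = 0.0526.
Difference = 0.0526 − 0.0000 = 0.0526.
Mean > mode: the posterior has a right tail.

0.0526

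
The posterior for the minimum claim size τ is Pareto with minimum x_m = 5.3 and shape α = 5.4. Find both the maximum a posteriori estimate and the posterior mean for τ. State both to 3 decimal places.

The Pareto density is strictly decreasing on [x_m, ∞), so the mode is x_m = 5.300.
Mean = α·x_m/(α−1) = 5.4·5.3/4.4 = 6.505.

maximum a posteriori estimate = 5.300, posterior mean = 6.505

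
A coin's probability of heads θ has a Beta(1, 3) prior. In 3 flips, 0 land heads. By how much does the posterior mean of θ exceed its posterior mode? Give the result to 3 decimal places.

0.143

Posterior: Beta(1+0, 3+3) = Beta(1, 6).
Since α = 1 ≤ 1 and β > 1, the Beta density is monotone decreasing on [0,1]; the mode is at 0.
Mean = 1/(1+6) = 0.143.
Difference = 0.143 − 0.000 = 0.143.
Right-skewed posterior ⇒ mode < mean.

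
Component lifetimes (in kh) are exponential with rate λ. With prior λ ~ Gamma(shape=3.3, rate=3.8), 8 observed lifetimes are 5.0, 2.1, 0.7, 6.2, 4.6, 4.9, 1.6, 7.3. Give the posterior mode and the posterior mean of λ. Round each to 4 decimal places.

Σ times = 32.4. Posterior: Gamma(shape = 3.3+8 = 11.3, rate = 3.8+32.4 = 36.2).
Mode = (α−1)/β = 10.3/36.2 = 0.2845.
Mean = α/β = 11.3/36.2 = 0.3122.
Right-skewed posterior ⇒ mode < mean.

MAP = 0.2845, posterior mean = 0.3122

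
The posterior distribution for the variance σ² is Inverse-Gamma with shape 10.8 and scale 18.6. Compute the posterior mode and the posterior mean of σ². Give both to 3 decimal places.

MAP: 1.576. Posterior mean: 1.898.

Mode = β/(α+1) = 18.6/11.8 = 1.576.
Mean = β/(α−1) = 18.6/9.8 = 1.898.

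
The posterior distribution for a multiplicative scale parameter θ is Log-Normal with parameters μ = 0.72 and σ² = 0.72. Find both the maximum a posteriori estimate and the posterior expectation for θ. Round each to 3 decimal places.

Mode = exp(μ − σ²) = exp(0.00) = 1.000.
Mean = exp(μ + σ²/2) = exp(1.080) = 2.945.
The mean is pulled above the mode by the posterior's right skew.

MAP = 1.000; posterior mean = 2.945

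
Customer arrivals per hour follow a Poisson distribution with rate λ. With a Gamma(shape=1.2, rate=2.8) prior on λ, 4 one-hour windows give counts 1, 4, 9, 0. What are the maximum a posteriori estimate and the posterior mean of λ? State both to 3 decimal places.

Σ counts = 14. Posterior: Gamma(shape = 1.2+14 = 15.2, rate = 2.8+4 = 6.8).
Mode = (α−1)/β = 14.2/6.8 = 2.088.
Mean = α/β = 15.2/6.8 = 2.235.

maximum a posteriori estimate = 2.088, posterior mean = 2.235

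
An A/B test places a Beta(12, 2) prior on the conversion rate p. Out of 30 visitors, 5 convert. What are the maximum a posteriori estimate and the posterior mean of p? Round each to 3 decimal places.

MAP = 0.381, posterior mean = 0.386

Posterior: Beta(12+5, 2+25) = Beta(17, 27).
Mode = (17−1)/(17+27−2) = 16/42 = 0.381.
Mean = 17/(17+27) = 17/44 = 0.386.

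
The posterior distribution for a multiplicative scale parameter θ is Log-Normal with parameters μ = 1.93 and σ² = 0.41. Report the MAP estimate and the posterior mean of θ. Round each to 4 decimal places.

θ_MAP = 4.5722, E[θ|data] = 8.4570

Mode = exp(μ − σ²) = exp(1.52) = 4.5722.
Mean = exp(μ + σ²/2) = exp(2.135) = 8.4570.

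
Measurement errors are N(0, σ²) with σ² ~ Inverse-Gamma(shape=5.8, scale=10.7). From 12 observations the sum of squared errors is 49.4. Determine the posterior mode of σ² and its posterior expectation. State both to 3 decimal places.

Posterior: Inverse-Gamma(shape = 5.8+12/2 = 11.8, scale = 10.7+49.4/2 = 35.4).
Mode = β/(α+1) = 35.4/12.8 = 2.766.
Mean = β/(α−1) = 35.4/10.8 = 3.278.

MAP = 2.766; posterior mean = 3.278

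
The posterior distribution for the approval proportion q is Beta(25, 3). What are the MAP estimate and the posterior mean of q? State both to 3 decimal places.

MAP estimate = 0.923, posterior mean = 0.893

Mode = (25−1)/(25+3−2) = 24/26 = 0.923.
Mean = 25/(25+3) = 25/28 = 0.893.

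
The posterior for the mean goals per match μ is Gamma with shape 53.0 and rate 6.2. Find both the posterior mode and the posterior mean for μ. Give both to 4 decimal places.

Mode = (α−1)/β = 52.0/6.2 = 8.3871.
Mean = α/β = 53.0/6.2 = 8.5484.
The posterior is right-skewed, so the mean exceeds the mode.

μ_MAP = 8.3871, E[μ|data] = 8.5484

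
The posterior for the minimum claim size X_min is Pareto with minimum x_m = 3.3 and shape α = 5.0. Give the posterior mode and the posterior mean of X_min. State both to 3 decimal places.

The Pareto density is strictly decreasing on [x_m, ∞), so the mode is x_m = 3.300.
Mean = α·x_m/(α−1) = 5.0·3.3/4.0 = 4.125.

MAP = 3.300, posterior mean = 4.125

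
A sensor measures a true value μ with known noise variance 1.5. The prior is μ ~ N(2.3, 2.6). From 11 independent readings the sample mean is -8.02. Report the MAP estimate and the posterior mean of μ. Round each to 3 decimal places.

Posterior for μ is Normal. Precision-weighted mean: (1/2.6·2.3 + 11/1.5·-8.02) / (1/2.6 + 11/1.5) = -7.506.
A Normal posterior is symmetric, so mode = mean.

μ_MAP = -7.506, E[μ|data] = -7.506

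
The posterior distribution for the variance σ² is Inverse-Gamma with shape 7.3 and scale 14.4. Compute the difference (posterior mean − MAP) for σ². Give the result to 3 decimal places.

Mode = β/(α+1) = 14.4/8.3 = 1.735.
Mean = β/(α−1) = 14.4/6.3 = 2.286.
Difference = 2.286 − 1.735 = 0.551.
Mean > mode: the posterior has a right tail.

0.551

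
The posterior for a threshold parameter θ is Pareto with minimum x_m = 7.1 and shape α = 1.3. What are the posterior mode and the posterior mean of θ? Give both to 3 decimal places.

posterior mode = 7.100, posterior mean = 30.767

The Pareto density is strictly decreasing on [x_m, ∞), so the mode is x_m = 7.100.
Mean = α·x_m/(α−1) = 1.3·7.1/0.3 = 30.767.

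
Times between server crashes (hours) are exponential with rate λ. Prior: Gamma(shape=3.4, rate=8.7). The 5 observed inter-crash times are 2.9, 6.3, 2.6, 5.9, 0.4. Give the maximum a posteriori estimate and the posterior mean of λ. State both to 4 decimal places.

Σ times = 18.1. Posterior: Gamma(shape = 3.4+5 = 8.4, rate = 8.7+18.1 = 26.8).
Mode = (α−1)/β = 7.4/26.8 = 0.2761.
Mean = α/β = 8.4/26.8 = 0.3134.

maximum a posteriori estimate = 0.2761, posterior mean = 0.3134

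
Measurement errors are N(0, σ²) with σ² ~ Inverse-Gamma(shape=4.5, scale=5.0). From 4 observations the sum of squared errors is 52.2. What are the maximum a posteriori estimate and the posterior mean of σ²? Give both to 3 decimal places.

Posterior: Inverse-Gamma(shape = 4.5+4/2 = 6.5, scale = 5.0+52.2/2 = 31.1).
Mode = β/(α+1) = 31.1/7.5 = 4.147.
Mean = β/(α−1) = 31.1/5.5 = 5.655.
Mean > mode: the posterior has a right tail.

σ²_MAP = 4.147, E[σ²|data] = 5.655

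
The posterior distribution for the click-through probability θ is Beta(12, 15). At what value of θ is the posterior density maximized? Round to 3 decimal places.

Mode = (12−1)/(12+15−2) = 11/25 = 0.440.
Mean = 12/(12+15) = 12/27 = 0.444.
This is the posterior mode — the MAP estimate.

0.440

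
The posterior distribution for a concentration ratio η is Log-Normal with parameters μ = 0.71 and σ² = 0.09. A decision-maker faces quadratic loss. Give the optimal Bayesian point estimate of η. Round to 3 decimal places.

2.128

Mode = exp(μ − σ²) = exp(0.62) = 1.859.
Mean = exp(μ + σ²/2) = exp(0.755) = 2.128.
Quadratic loss ⇒ the optimal estimator is the posterior mean.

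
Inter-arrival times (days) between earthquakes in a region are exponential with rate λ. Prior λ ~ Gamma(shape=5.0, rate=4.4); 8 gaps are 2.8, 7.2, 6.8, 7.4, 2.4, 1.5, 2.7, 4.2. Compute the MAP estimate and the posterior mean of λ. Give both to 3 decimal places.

MAP estimate = 0.305, posterior mean = 0.330

Σ times = 35.0. Posterior: Gamma(shape = 5.0+8 = 13.0, rate = 4.4+35.0 = 39.4).
Mode = (α−1)/β = 12.0/39.4 = 0.305.
Mean = α/β = 13.0/39.4 = 0.330.
The posterior is right-skewed, so the mean exceeds the mode.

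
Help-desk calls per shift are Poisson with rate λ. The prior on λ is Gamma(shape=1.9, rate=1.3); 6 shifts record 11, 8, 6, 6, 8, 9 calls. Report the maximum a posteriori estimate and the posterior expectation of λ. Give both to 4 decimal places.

Σ counts = 48. Posterior: Gamma(shape = 1.9+48 = 49.9, rate = 1.3+6 = 7.3).
Mode = (α−1)/β = 48.9/7.3 = 6.6986.
Mean = α/β = 49.9/7.3 = 6.8356.

MAP = 6.6986; posterior mean = 6.8356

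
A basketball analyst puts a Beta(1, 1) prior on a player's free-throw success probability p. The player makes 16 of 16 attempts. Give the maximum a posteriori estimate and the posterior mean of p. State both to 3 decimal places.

Posterior: Beta(1+16, 1+0) = Beta(17, 1).
Since β = 1 ≤ 1 and α > 1, the Beta density is monotone increasing on [0,1]; the mode is at 1.
Mean = 17/(17+1) = 0.944.
Left-skewed posterior ⇒ mean < mode.

p_MAP = 1.000, E[p|data] = 0.944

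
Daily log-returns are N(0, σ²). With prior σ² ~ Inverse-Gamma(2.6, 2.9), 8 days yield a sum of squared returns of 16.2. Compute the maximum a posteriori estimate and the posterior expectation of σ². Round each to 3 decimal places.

Posterior: Inverse-Gamma(shape = 2.6+8/2 = 6.6, scale = 2.9+16.2/2 = 11.0).
Mode = β/(α+1) = 11.0/7.6 = 1.447.
Mean = β/(α−1) = 11.0/5.6 = 1.964.

MAP = 1.447, posterior mean = 1.964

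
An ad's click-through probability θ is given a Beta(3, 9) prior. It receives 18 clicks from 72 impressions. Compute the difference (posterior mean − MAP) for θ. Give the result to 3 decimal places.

Posterior: Beta(3+18, 9+54) = Beta(21, 63).
Mode = (21−1)/(21+63−2) = 20/82 = 0.244.
Mean = 21/(21+63) = 21/84 = 0.250.
Difference = 0.250 − 0.244 = 0.006.

0.006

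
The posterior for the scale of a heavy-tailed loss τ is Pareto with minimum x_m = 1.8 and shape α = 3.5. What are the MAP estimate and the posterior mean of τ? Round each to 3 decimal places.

MAP = 1.800; posterior mean = 2.520

The Pareto density is strictly decreasing on [x_m, ∞), so the mode is x_m = 1.800.
Mean = α·x_m/(α−1) = 3.5·1.8/2.5 = 2.520.
The posterior is right-skewed, so the mean exceeds the mode.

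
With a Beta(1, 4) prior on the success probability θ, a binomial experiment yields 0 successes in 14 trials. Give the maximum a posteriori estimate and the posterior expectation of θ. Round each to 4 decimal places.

Posterior: Beta(1+0, 4+14) = Beta(1, 18).
Since α = 1 ≤ 1 and β > 1, the Beta density is monotone decreasing on [0,1]; the mode is at 0.
Mean = 1/(1+18) = 0.0526.
The mean is pulled above the mode by the posterior's right skew.

MAP = 0.0000, posterior mean = 0.0526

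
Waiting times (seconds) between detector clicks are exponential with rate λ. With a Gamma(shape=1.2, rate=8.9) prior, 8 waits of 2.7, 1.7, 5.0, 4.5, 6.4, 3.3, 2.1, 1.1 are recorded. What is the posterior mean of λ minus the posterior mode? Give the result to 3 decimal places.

0.028

Σ times = 26.8. Posterior: Gamma(shape = 1.2+8 = 9.2, rate = 8.9+26.8 = 35.7).
Mode = (α−1)/β = 8.2/35.7 = 0.230.
Mean = α/β = 9.2/35.7 = 0.258.
Difference = 0.258 − 0.230 = 0.028.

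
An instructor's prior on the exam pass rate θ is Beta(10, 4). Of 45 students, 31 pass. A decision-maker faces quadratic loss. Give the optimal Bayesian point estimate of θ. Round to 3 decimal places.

0.695

Posterior: Beta(10+31, 4+14) = Beta(41, 18).
Mode = (41−1)/(41+18−2) = 40/57 = 0.702.
Mean = 41/(41+18) = 41/59 = 0.695.
Quadratic loss ⇒ the optimal estimator is the posterior mean.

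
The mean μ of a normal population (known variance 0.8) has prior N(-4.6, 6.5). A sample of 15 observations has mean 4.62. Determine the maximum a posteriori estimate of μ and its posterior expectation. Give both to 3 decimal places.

μ_MAP = 4.545, E[μ|data] = 4.545

Posterior for μ is Normal. Precision-weighted mean: (1/6.5·-4.6 + 15/0.8·4.62) / (1/6.5 + 15/0.8) = 4.545.
A Normal posterior is symmetric, so mode = mean.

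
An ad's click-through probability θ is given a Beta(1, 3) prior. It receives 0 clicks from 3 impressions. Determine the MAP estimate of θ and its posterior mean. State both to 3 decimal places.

MAP estimate = 0.000, posterior mean = 0.143

Posterior: Beta(1+0, 3+3) = Beta(1, 6).
Since α = 1 ≤ 1 and β > 1, the Beta density is monotone decreasing on [0,1]; the mode is at 0.
Mean = 1/(1+6) = 0.143.
The posterior is right-skewed, so the mean exceeds the mode.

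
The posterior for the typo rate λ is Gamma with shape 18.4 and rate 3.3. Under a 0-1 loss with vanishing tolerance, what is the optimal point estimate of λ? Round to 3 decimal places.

Mode = (α−1)/β = 17.4/3.3 = 5.273.
Mean = α/β = 18.4/3.3 = 5.576.
This is the posterior mode — the MAP estimate.

5.273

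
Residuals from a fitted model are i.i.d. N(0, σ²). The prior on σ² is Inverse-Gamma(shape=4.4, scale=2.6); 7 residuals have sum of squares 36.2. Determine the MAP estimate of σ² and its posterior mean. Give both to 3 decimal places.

Posterior: Inverse-Gamma(shape = 4.4+7/2 = 7.9, scale = 2.6+36.2/2 = 20.7).
Mode = β/(α+1) = 20.7/8.9 = 2.326.
Mean = β/(α−1) = 20.7/6.9 = 3.000.
Mean > mode: the posterior has a right tail.

MAP: 2.326. Posterior mean: 3.000.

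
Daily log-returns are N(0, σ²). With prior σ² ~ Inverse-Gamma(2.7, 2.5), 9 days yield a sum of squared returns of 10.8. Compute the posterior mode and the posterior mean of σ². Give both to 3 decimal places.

posterior mode = 0.963, posterior mean = 1.274

Posterior: Inverse-Gamma(shape = 2.7+9/2 = 7.2, scale = 2.5+10.8/2 = 7.9).
Mode = β/(α+1) = 7.9/8.2 = 0.963.
Mean = β/(α−1) = 7.9/6.2 = 1.274.
The mean is pulled above the mode by the posterior's right skew.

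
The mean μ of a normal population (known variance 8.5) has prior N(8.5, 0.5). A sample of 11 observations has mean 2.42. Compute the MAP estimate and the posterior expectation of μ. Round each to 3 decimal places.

μ_MAP = 6.111, E[μ|data] = 6.111

Posterior for μ is Normal. Precision-weighted mean: (1/0.5·8.5 + 11/8.5·2.42) / (1/0.5 + 11/8.5) = 6.111.
A Normal posterior is symmetric, so mode = mean.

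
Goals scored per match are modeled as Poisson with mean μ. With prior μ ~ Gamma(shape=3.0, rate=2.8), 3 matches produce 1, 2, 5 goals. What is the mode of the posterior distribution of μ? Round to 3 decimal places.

1.724

Σ counts = 8. Posterior: Gamma(shape = 3.0+8 = 11.0, rate = 2.8+3 = 5.8).
Mode = (α−1)/β = 10.0/5.8 = 1.724.
Mean = α/β = 11.0/5.8 = 1.897.
This is the posterior mode — the MAP estimate.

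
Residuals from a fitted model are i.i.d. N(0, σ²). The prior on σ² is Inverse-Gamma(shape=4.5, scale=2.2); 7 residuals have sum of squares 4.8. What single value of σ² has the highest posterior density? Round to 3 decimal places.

0.511

Posterior: Inverse-Gamma(shape = 4.5+7/2 = 8.0, scale = 2.2+4.8/2 = 4.6).
Mode = β/(α+1) = 4.6/9.0 = 0.511.
Mean = β/(α−1) = 4.6/7.0 = 0.657.
This is the posterior mode — the MAP estimate.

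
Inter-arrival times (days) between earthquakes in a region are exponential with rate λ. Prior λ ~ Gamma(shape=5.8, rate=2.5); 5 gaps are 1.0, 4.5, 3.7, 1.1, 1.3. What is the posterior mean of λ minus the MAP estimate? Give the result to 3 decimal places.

Σ times = 11.6. Posterior: Gamma(shape = 5.8+5 = 10.8, rate = 2.5+11.6 = 14.1).
Mode = (α−1)/β = 9.8/14.1 = 0.695.
Mean = α/β = 10.8/14.1 = 0.766.
Difference = 0.766 − 0.695 = 0.071.
Mean > mode: the posterior has a right tail.

0.071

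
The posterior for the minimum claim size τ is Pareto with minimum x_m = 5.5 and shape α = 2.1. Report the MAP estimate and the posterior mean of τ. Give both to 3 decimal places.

The Pareto density is strictly decreasing on [x_m, ∞), so the mode is x_m = 5.500.
Mean = α·x_m/(α−1) = 2.1·5.5/1.1 = 10.500.

τ_MAP = 5.500, E[τ|data] = 10.500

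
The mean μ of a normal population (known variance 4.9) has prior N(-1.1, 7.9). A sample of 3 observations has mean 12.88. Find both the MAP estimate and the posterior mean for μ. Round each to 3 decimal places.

Posterior for μ is Normal. Precision-weighted mean: (1/7.9·-1.1 + 3/4.9·12.88) / (1/7.9 + 3/4.9) = 10.485.
A Normal posterior is symmetric, so mode = mean.

MAP: 10.485. Posterior mean: 10.485.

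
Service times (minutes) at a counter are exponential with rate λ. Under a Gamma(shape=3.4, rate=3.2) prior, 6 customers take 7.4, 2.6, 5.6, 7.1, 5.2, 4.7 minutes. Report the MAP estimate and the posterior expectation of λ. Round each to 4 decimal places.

Σ times = 32.6. Posterior: Gamma(shape = 3.4+6 = 9.4, rate = 3.2+32.6 = 35.8).
Mode = (α−1)/β = 8.4/35.8 = 0.2346.
Mean = α/β = 9.4/35.8 = 0.2626.

MAP = 0.2346, posterior mean = 0.2626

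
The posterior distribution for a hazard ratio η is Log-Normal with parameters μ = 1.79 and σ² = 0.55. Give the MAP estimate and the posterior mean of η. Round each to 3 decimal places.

Mode = exp(μ − σ²) = exp(1.24) = 3.456.
Mean = exp(μ + σ²/2) = exp(2.065) = 7.885.
Right-skewed posterior ⇒ mode < mean.

MAP = 3.456; posterior mean = 7.885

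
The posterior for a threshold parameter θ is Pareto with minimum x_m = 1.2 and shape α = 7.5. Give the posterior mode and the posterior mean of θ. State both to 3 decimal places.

The Pareto density is strictly decreasing on [x_m, ∞), so the mode is x_m = 1.200.
Mean = α·x_m/(α−1) = 7.5·1.2/6.5 = 1.385.

MAP: 1.200. Posterior mean: 1.385.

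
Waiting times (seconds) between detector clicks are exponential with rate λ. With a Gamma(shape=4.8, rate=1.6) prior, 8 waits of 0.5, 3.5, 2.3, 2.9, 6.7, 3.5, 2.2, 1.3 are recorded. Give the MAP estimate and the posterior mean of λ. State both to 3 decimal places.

λ_MAP = 0.482, E[λ|data] = 0.522

Σ times = 22.9. Posterior: Gamma(shape = 4.8+8 = 12.8, rate = 1.6+22.9 = 24.5).
Mode = (α−1)/β = 11.8/24.5 = 0.482.
Mean = α/β = 12.8/24.5 = 0.522.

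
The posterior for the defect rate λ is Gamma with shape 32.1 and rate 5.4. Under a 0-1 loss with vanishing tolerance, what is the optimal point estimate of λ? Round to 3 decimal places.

Mode = (α−1)/β = 31.1/5.4 = 5.759.
Mean = α/β = 32.1/5.4 = 5.944.
This is the posterior mode — the MAP estimate.

5.759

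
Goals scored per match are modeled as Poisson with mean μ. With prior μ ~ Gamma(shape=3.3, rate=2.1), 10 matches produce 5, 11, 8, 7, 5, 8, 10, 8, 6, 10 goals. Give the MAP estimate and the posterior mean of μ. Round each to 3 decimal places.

MAP: 6.636. Posterior mean: 6.719.

Σ counts = 78. Posterior: Gamma(shape = 3.3+78 = 81.3, rate = 2.1+10 = 12.1).
Mode = (α−1)/β = 80.3/12.1 = 6.636.
Mean = α/β = 81.3/12.1 = 6.719.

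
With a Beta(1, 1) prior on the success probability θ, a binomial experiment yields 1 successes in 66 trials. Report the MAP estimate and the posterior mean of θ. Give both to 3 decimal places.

Posterior: Beta(1+1, 1+65) = Beta(2, 66).
Mode = (2−1)/(2+66−2) = 1/66 = 0.015.
Mean = 2/(2+66) = 2/68 = 0.029.

MAP estimate = 0.015, posterior mean = 0.029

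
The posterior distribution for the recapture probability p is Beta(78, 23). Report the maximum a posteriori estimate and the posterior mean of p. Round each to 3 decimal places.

maximum a posteriori estimate = 0.778, posterior mean = 0.772

Mode = (78−1)/(78+23−2) = 77/99 = 0.778.
Mean = 78/(78+23) = 78/101 = 0.772.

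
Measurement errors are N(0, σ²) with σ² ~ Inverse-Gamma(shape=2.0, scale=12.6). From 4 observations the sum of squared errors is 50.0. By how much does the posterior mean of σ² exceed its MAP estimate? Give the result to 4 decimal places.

Posterior: Inverse-Gamma(shape = 2.0+4/2 = 4.0, scale = 12.6+50.0/2 = 37.6).
Mode = β/(α+1) = 37.6/5.0 = 7.5200.
Mean = β/(α−1) = 37.6/3.0 = 12.5333.
Difference = 12.5333 − 7.5200 = 5.0133.

5.0133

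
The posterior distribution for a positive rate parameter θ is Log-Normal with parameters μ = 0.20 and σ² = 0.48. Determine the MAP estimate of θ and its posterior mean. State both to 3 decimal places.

Mode = exp(μ − σ²) = exp(-0.28) = 0.756.
Mean = exp(μ + σ²/2) = exp(0.440) = 1.553.
The posterior is right-skewed, so the mean exceeds the mode.

MAP = 0.756; posterior mean = 1.553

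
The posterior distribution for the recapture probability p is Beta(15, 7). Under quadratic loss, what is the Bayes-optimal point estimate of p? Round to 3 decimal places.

Mode = (15−1)/(15+7−2) = 14/20 = 0.700.
Mean = 15/(15+7) = 15/22 = 0.682.
Quadratic loss ⇒ the optimal estimator is the posterior mean.

0.682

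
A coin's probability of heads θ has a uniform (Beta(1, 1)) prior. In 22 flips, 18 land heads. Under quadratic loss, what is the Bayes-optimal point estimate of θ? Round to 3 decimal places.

0.792

Posterior: Beta(1+18, 1+4) = Beta(19, 5).
Mode = (19−1)/(19+5−2) = 18/22 = 0.818.
With a flat prior the MAP equals the MLE, 18/22.
Mean = 19/(19+5) = 19/24 = 0.792.
Quadratic loss ⇒ the optimal estimator is the posterior mean.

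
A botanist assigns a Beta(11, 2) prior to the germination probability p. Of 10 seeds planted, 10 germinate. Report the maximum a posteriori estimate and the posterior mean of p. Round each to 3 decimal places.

Posterior: Beta(11+10, 2+0) = Beta(21, 2).
Mode = (21−1)/(21+2−2) = 20/21 = 0.952.
Mean = 21/(21+2) = 21/23 = 0.913.
Mode > mean: the posterior has a left tail.

p_MAP = 0.952, E[p|data] = 0.913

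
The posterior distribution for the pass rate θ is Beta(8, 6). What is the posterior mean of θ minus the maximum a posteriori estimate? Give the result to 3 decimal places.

-0.012

Mode = (8−1)/(8+6−2) = 7/12 = 0.583.
Mean = 8/(8+6) = 8/14 = 0.571.
Difference = 0.571 − 0.583 = -0.012.
The posterior is left-skewed, so the mode exceeds the mean.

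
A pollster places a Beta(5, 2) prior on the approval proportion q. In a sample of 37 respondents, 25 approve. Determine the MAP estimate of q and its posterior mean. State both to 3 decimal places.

MAP = 0.690, posterior mean = 0.682

Posterior: Beta(5+25, 2+12) = Beta(30, 14).
Mode = (30−1)/(30+14−2) = 29/42 = 0.690.
Mean = 30/(30+14) = 30/44 = 0.682.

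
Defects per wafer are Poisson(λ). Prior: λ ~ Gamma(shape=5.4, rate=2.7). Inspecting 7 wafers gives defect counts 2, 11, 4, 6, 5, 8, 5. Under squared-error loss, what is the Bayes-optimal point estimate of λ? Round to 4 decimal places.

Σ counts = 41. Posterior: Gamma(shape = 5.4+41 = 46.4, rate = 2.7+7 = 9.7).
Mode = (α−1)/β = 45.4/9.7 = 4.6804.
Mean = α/β = 46.4/9.7 = 4.7835.
Squared-error loss ⇒ the optimal estimator is the posterior mean.

4.7835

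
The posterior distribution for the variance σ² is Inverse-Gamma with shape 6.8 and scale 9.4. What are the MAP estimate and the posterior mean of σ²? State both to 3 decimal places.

Mode = β/(α+1) = 9.4/7.8 = 1.205.
Mean = β/(α−1) = 9.4/5.8 = 1.621.
The posterior is right-skewed, so the mean exceeds the mode.

σ²_MAP = 1.205, E[σ²|data] = 1.621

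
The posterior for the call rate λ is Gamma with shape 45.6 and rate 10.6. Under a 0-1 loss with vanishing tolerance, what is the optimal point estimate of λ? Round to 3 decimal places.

Mode = (α−1)/β = 44.6/10.6 = 4.208.
Mean = α/β = 45.6/10.6 = 4.302.
This is the posterior mode — the MAP estimate.

4.208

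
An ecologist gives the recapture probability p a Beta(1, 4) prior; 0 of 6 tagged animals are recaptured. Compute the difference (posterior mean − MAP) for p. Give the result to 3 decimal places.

0.091

Posterior: Beta(1+0, 4+6) = Beta(1, 10).
Since α = 1 ≤ 1 and β > 1, the Beta density is monotone decreasing on [0,1]; the mode is at 0.
Mean = 1/(1+10) = 0.091.
Difference = 0.091 − 0.000 = 0.091.
The posterior is right-skewed, so the mean exceeds the mode.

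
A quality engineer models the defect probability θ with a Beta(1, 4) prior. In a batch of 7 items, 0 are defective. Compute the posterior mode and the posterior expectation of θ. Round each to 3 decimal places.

Posterior: Beta(1+0, 4+7) = Beta(1, 11).
Since α = 1 ≤ 1 and β > 1, the Beta density is monotone decreasing on [0,1]; the mode is at 0.
Mean = 1/(1+11) = 0.083.

posterior mode = 0.000, posterior expectation = 0.083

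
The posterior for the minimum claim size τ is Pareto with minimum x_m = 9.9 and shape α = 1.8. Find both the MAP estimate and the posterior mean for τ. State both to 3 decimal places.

The Pareto density is strictly decreasing on [x_m, ∞), so the mode is x_m = 9.900.
Mean = α·x_m/(α−1) = 1.8·9.9/0.8 = 22.275.
Mean > mode: the posterior has a right tail.

MAP estimate = 9.900, posterior mean = 22.275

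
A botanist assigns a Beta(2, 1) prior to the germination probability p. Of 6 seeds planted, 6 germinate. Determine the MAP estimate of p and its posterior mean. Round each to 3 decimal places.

MAP = 1.000; posterior mean = 0.889

Posterior: Beta(2+6, 1+0) = Beta(8, 1).
Since β = 1 ≤ 1 and α > 1, the Beta density is monotone increasing on [0,1]; the mode is at 1.
Mean = 8/(8+1) = 0.889.
The mean is pulled below the mode by the posterior's left skew.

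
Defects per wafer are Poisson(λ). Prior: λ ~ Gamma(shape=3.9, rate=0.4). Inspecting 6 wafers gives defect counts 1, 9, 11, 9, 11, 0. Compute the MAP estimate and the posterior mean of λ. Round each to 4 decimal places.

Σ counts = 41. Posterior: Gamma(shape = 3.9+41 = 44.9, rate = 0.4+6 = 6.4).
Mode = (α−1)/β = 43.9/6.4 = 6.8594.
Mean = α/β = 44.9/6.4 = 7.0156.

MAP = 6.8594, posterior mean = 7.0156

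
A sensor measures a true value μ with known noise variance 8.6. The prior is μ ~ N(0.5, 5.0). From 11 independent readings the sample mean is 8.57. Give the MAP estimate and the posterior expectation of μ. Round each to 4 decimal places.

Posterior for μ is Normal. Precision-weighted mean: (1/5.0·0.5 + 11/8.6·8.57) / (1/5.0 + 11/8.6) = 7.4788.
A Normal posterior is symmetric, so mode = mean.

MAP: 7.4788. Posterior mean: 7.4788.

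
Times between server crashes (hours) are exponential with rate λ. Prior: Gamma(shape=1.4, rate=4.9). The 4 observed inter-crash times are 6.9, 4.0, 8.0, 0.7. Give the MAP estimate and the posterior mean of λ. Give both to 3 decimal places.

Σ times = 19.6. Posterior: Gamma(shape = 1.4+4 = 5.4, rate = 4.9+19.6 = 24.5).
Mode = (α−1)/β = 4.4/24.5 = 0.180.
Mean = α/β = 5.4/24.5 = 0.220.
The posterior is right-skewed, so the mean exceeds the mode.

λ_MAP = 0.180, E[λ|data] = 0.220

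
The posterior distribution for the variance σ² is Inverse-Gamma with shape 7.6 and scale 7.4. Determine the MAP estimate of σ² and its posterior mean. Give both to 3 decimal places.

Mode = β/(α+1) = 7.4/8.6 = 0.860.
Mean = β/(α−1) = 7.4/6.6 = 1.121.

σ²_MAP = 0.860, E[σ²|data] = 1.121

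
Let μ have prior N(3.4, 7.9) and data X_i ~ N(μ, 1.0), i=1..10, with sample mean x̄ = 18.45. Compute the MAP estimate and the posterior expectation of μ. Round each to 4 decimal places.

Posterior for μ is Normal. Precision-weighted mean: (1/7.9·3.4 + 10/1.0·18.45) / (1/7.9 + 10/1.0) = 18.2619.
A Normal posterior is symmetric, so mode = mean.

MAP estimate = 18.2619, posterior expectation = 18.2619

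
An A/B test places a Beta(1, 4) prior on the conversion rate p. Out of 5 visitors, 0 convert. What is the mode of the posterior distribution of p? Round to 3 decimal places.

Posterior: Beta(1+0, 4+5) = Beta(1, 9).
Since α = 1 ≤ 1 and β > 1, the Beta density is monotone decreasing on [0,1]; the mode is at 0.
Mean = 1/(1+9) = 0.100.
This is the posterior mode — the MAP estimate.

0.000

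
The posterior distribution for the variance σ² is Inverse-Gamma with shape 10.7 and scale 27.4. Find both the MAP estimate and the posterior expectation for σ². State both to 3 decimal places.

MAP = 2.342; posterior mean = 2.825

Mode = β/(α+1) = 27.4/11.7 = 2.342.
Mean = β/(α−1) = 27.4/9.7 = 2.825.
The mean is pulled above the mode by the posterior's right skew.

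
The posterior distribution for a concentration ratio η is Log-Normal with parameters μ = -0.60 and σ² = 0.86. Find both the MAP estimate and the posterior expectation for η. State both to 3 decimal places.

Mode = exp(μ − σ²) = exp(-1.46) = 0.232.
Mean = exp(μ + σ²/2) = exp(-0.170) = 0.844.
The posterior is right-skewed, so the mean exceeds the mode.

MAP: 0.232. Posterior mean: 0.844.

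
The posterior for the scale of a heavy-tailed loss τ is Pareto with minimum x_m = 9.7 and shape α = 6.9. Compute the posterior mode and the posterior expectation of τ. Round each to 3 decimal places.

The Pareto density is strictly decreasing on [x_m, ∞), so the mode is x_m = 9.700.
Mean = α·x_m/(α−1) = 6.9·9.7/5.9 = 11.344.

MAP: 9.700. Posterior mean: 11.344.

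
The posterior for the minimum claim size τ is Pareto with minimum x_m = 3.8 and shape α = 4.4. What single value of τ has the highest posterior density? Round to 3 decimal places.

The Pareto density is strictly decreasing on [x_m, ∞), so the mode is x_m = 3.800.
Mean = α·x_m/(α−1) = 4.4·3.8/3.4 = 4.918.
This is the posterior mode — the MAP estimate.

3.800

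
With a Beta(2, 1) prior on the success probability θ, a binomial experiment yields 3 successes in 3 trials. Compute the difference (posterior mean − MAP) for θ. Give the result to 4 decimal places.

-0.1667

Posterior: Beta(2+3, 1+0) = Beta(5, 1).
Since β = 1 ≤ 1 and α > 1, the Beta density is monotone increasing on [0,1]; the mode is at 1.
Mean = 5/(5+1) = 0.8333.
Difference = 0.8333 − 1.0000 = -0.1667.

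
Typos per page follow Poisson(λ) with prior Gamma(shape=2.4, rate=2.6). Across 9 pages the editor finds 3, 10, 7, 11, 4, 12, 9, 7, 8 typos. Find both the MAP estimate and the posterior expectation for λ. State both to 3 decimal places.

MAP = 6.241, posterior mean = 6.328

Σ counts = 71. Posterior: Gamma(shape = 2.4+71 = 73.4, rate = 2.6+9 = 11.6).
Mode = (α−1)/β = 72.4/11.6 = 6.241.
Mean = α/β = 73.4/11.6 = 6.328.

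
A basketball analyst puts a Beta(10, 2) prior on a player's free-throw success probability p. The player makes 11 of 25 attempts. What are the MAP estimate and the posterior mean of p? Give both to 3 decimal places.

Posterior: Beta(10+11, 2+14) = Beta(21, 16).
Mode = (21−1)/(21+16−2) = 20/35 = 0.571.
Mean = 21/(21+16) = 21/37 = 0.568.
The mean is pulled below the mode by the posterior's left skew.

MAP: 0.571. Posterior mean: 0.568.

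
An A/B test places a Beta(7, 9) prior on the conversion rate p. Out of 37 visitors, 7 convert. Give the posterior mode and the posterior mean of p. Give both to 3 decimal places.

p_MAP = 0.255, E[p|data] = 0.264

Posterior: Beta(7+7, 9+30) = Beta(14, 39).
Mode = (14−1)/(14+39−2) = 13/51 = 0.255.
Mean = 14/(14+39) = 14/53 = 0.264.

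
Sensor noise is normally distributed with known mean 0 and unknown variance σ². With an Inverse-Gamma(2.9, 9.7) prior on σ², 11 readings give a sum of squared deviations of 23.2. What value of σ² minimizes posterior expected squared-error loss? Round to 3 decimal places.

Posterior: Inverse-Gamma(shape = 2.9+11/2 = 8.4, scale = 9.7+23.2/2 = 21.3).
Mode = β/(α+1) = 21.3/9.4 = 2.266.
Mean = β/(α−1) = 21.3/7.4 = 2.878.
Squared-error loss ⇒ the optimal estimator is the posterior mean.

2.878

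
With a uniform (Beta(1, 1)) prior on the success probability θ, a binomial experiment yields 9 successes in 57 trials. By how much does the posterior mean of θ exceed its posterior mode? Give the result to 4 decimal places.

Posterior: Beta(1+9, 1+48) = Beta(10, 49).
Mode = (10−1)/(10+49−2) = 9/57 = 0.1579.
Mean = 10/(10+49) = 10/59 = 0.1695.
Difference = 0.1695 − 0.1579 = 0.0116.

0.0116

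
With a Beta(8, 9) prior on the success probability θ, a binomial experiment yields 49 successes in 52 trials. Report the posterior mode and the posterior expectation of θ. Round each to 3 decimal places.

Posterior: Beta(8+49, 9+3) = Beta(57, 12).
Mode = (57−1)/(57+12−2) = 56/67 = 0.836.
Mean = 57/(57+12) = 57/69 = 0.826.

MAP: 0.836. Posterior mean: 0.826.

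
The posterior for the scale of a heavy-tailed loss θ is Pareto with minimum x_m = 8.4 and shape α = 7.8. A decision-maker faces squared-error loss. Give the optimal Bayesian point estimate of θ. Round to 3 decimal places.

The Pareto density is strictly decreasing on [x_m, ∞), so the mode is x_m = 8.400.
Mean = α·x_m/(α−1) = 7.8·8.4/6.8 = 9.635.
Squared-error loss ⇒ the optimal estimator is the posterior mean.

9.635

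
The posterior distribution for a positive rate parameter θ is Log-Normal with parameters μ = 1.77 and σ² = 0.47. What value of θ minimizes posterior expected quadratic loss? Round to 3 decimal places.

7.426

Mode = exp(μ − σ²) = exp(1.30) = 3.669.
Mean = exp(μ + σ²/2) = exp(2.005) = 7.426.
Quadratic loss ⇒ the optimal estimator is the posterior mean.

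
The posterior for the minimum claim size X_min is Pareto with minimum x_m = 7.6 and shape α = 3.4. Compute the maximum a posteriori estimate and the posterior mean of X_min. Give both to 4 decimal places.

The Pareto density is strictly decreasing on [x_m, ∞), so the mode is x_m = 7.6000.
Mean = α·x_m/(α−1) = 3.4·7.6/2.4 = 10.7667.
The posterior is right-skewed, so the mean exceeds the mode.

MAP: 7.6000. Posterior mean: 10.7667.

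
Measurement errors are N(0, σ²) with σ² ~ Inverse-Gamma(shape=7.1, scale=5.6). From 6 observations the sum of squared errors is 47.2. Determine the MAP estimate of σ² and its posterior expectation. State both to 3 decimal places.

σ²_MAP = 2.631, E[σ²|data] = 3.209

Posterior: Inverse-Gamma(shape = 7.1+6/2 = 10.1, scale = 5.6+47.2/2 = 29.2).
Mode = β/(α+1) = 29.2/11.1 = 2.631.
Mean = β/(α−1) = 29.2/9.1 = 3.209.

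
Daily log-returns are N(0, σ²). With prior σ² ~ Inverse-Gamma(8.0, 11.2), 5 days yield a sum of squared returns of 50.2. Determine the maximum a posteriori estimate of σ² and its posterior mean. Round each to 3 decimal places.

Posterior: Inverse-Gamma(shape = 8.0+5/2 = 10.5, scale = 11.2+50.2/2 = 36.3).
Mode = β/(α+1) = 36.3/11.5 = 3.157.
Mean = β/(α−1) = 36.3/9.5 = 3.821.
Mean > mode: the posterior has a right tail.

MAP = 3.157, posterior mean = 3.821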